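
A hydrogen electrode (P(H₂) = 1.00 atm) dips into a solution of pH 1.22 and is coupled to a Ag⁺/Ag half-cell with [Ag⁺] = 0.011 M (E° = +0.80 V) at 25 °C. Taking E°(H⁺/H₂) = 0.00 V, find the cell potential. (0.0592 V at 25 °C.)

0.76 V

The Ag⁺/Ag couple is the cathode, so E°_cell = 0.80 V; n = 2.
[H⁺] = 10^(−1.22) = 0.060 M, and Q = [H⁺]^2 / ([Ag⁺]^2·P(H₂)) = 30.0.
E = E° − (0.0592/2) log Q = 0.80 − (0.0592/2)(1.477) = 0.756 V.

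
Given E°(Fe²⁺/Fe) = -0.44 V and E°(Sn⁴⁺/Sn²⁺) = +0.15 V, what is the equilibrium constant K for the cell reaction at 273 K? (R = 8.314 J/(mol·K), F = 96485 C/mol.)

E°_cell = +0.15 − (-0.44) = 0.59 V, with n = 2 electrons transferred.
At equilibrium E = 0, so the Nernst equation gives ln K = nFE°/RT = (2)(96485)(0.59)/((8.314)(273)) = 50.16.
K = e^50.16 = 6.1 × 10^21.

6.1 × 10^21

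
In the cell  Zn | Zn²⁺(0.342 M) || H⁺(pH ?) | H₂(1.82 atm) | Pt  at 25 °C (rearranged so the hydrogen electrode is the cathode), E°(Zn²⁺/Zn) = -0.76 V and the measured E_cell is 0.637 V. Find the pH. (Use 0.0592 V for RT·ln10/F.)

pH = 2.18

E°_cell = 0.76 V and n = 2.
log Q = n(E° − E)/0.0592 = 2×(0.76 − 0.637)/0.0592 = 4.155.
With Q = [Zn²⁺]·P(H₂) / [H⁺]^2, solving for [H⁺] gives log[H⁺] = -2.181, so pH = 2.18.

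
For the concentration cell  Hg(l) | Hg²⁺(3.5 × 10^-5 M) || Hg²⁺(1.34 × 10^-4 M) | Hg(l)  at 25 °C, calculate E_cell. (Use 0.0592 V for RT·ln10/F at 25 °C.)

Both half-cells are Hg²⁺/Hg, so E°_cell = 0. The concentrated side is the cathode; the cell reaction moves Hg²⁺ from high to low concentration with n = 2.
Q = [Hg²⁺]_dilute/[Hg²⁺]_conc = 3.5 × 10^-5/1.34 × 10^-4 = 0.261.
E = 0 − (0.0592/2) log Q = −(0.0592/2)(-0.583) = 0.0173 V.

0.017 V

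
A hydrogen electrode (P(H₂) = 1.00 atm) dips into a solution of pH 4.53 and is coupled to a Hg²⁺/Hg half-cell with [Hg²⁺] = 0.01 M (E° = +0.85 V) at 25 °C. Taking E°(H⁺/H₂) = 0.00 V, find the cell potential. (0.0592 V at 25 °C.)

The Hg²⁺/Hg couple is the cathode, so E°_cell = 0.85 V; n = 2.
[H⁺] = 10^(−4.53) = 3 × 10^-5 M, and Q = [H⁺]^2 / ([Hg²⁺]·P(H₂)) = 8.71 × 10^-8.
E = E° − (0.0592/2) log Q = 0.85 − (0.0592/2)(-7.060) = 1.059 V.

1.06 V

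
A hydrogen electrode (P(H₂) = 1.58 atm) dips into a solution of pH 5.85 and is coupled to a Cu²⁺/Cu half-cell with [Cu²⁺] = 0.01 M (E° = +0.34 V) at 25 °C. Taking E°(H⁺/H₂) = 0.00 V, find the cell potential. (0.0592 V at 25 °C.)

0.63 V

The Cu²⁺/Cu couple is the cathode, so E°_cell = 0.34 V; n = 2.
[H⁺] = 10^(−5.85) = 1.4 × 10^-6 M, and Q = [H⁺]^2 / ([Cu²⁺]·P(H₂)) = 1.26 × 10^-10.
E = E° − (0.0592/2) log Q = 0.34 − (0.0592/2)(-9.899) = 0.633 V.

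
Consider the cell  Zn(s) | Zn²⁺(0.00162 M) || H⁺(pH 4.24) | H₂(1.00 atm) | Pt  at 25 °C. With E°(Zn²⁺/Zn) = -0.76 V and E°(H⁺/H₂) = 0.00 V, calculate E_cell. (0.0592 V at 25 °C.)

0.59 V

The hydrogen couple is the cathode, so E°_cell = 0.76 V; n = 2.
[H⁺] = 10^(−4.24) = 5.8 × 10^-5 M, and Q = [Zn²⁺]·P(H₂) / [H⁺]^2 = 4.89 × 10^5.
E = E° − (0.0592/2) log Q = 0.76 − (0.0592/2)(5.690) = 0.592 V.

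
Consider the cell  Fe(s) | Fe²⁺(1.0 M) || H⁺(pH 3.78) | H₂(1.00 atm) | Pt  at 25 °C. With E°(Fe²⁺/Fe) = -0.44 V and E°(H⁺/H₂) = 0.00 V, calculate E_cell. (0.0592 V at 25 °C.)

The hydrogen couple is the cathode, so E°_cell = 0.44 V; n = 2.
[H⁺] = 10^(−3.78) = 1.7 × 10^-4 M, and Q = [Fe²⁺]·P(H₂) / [H⁺]^2 = 3.63 × 10^7.
E = E° − (0.0592/2) log Q = 0.44 − (0.0592/2)(7.560) = 0.216 V.

0.22 V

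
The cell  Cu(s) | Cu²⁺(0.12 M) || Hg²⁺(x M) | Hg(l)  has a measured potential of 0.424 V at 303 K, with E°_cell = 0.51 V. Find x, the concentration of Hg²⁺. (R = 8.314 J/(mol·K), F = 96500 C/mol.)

From the Nernst equation, ln Q = nF(E° − E)/RT = 2×96500×(0.51 − 0.424)/(8.314×303) = 6.589, so Q = 727.
With Q = [Cu²⁺]/[Hg²⁺] and the known concentrations, [Hg²⁺] in the denominator gives [Hg²⁺] = 1.7 × 10^-4 M.

1.7 × 10^-4 M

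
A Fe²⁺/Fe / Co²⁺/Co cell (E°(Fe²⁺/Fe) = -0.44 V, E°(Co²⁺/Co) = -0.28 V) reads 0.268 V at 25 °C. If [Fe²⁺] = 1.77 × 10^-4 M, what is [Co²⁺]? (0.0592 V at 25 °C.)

From the Nernst equation, log Q = n(E° − E)/0.0592 = 2(0.16 − 0.268)/0.0592 = -3.649, so Q = 2.25 × 10^-4.
With Q = [Fe²⁺]/[Co²⁺] and the known concentrations, [Co²⁺] in the denominator gives [Co²⁺] = 0.79 M.

0.79 M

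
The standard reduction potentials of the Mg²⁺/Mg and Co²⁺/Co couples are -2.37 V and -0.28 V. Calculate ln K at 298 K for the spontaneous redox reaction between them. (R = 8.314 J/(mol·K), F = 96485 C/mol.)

ln K = 162.8

E°_cell = -0.28 − (-2.37) = 2.09 V, with n = 2 electrons transferred.
At equilibrium E = 0, so the Nernst equation gives ln K = nFE°/RT = (2)(96485)(2.09)/((8.314)(298)) = 162.78.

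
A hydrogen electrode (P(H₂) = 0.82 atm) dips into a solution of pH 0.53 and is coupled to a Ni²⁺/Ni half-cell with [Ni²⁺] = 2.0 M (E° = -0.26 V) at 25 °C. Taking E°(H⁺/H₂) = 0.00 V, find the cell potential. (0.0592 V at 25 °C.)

0.22 V

The hydrogen couple is the cathode, so E°_cell = 0.26 V; n = 2.
[H⁺] = 10^(−0.53) = 0.30 M, and Q = [Ni²⁺]·P(H₂) / [H⁺]^2 = 18.8.
E = E° − (0.0592/2) log Q = 0.26 − (0.0592/2)(1.275) = 0.222 V.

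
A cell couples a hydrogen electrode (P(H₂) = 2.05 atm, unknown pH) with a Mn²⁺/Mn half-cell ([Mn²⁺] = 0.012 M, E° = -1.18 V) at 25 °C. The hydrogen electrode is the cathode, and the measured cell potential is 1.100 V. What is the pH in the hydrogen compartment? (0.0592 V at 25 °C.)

E°_cell = 1.18 V and n = 2.
log Q = n(E° − E)/0.0592 = 2×(1.18 − 1.100)/0.0592 = 2.703.
With Q = [Mn²⁺]·P(H₂) / [H⁺]^2, solving for [H⁺] gives log[H⁺] = -2.156, so pH = 2.16.

pH = 2.16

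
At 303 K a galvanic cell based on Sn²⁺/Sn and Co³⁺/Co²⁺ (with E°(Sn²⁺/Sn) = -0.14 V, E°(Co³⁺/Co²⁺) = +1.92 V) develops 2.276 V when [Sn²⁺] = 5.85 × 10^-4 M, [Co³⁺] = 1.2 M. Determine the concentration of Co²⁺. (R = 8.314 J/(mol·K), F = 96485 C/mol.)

0.013 M

From the Nernst equation, ln Q = nF(E° − E)/RT = 2×96485×(2.06 − 2.276)/(8.314×303) = -16.546, so Q = 6.52 × 10^-8.
With Q = [Sn²⁺]·[Co²⁺]^2/[Co³⁺]^2 and the known concentrations, [Co²⁺]^2 in the numerator gives [Co²⁺] = 0.013 M.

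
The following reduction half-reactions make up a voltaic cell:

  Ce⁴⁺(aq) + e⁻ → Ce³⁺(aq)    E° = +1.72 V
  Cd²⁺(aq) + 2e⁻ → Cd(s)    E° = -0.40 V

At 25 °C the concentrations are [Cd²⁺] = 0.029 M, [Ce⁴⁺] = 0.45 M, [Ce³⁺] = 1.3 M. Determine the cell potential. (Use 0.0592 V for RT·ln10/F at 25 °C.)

2.14 V

The Ce⁴⁺/Ce³⁺ couple has the higher reduction potential and acts as the cathode, so E°_cell = +1.72 − (-0.40) = 2.12 V.
Balancing electrons gives n = 2; the reaction quotient is Q = [Cd²⁺]·[Ce³⁺]^2/[Ce⁴⁺]^2 = 0.242.
At 25 °C, E = E° − (0.0592/n) log Q = 2.12 − (0.0592/2)(-0.616) = 2.120 + 0.018 = 2.138 V.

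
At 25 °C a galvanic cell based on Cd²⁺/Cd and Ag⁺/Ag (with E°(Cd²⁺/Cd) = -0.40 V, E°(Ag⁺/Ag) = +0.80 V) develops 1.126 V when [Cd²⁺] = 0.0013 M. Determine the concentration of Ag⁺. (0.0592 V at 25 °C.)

0.002 M

From the Nernst equation, log Q = n(E° − E)/0.0592 = 2(1.20 − 1.126)/0.0592 = 2.500, so Q = 316.
With Q = [Cd²⁺]/[Ag⁺]^2 and the known concentrations, [Ag⁺]^2 in the denominator gives [Ag⁺] = 0.002 M.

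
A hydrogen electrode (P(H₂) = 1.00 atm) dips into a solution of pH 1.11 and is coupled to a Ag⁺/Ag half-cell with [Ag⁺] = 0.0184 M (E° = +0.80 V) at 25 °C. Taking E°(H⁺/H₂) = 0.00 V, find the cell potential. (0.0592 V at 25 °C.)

The Ag⁺/Ag couple is the cathode, so E°_cell = 0.80 V; n = 2.
[H⁺] = 10^(−1.11) = 0.078 M, and Q = [H⁺]^2 / ([Ag⁺]^2·P(H₂)) = 17.8.
E = E° − (0.0592/2) log Q = 0.80 − (0.0592/2)(1.250) = 0.763 V.

0.76 V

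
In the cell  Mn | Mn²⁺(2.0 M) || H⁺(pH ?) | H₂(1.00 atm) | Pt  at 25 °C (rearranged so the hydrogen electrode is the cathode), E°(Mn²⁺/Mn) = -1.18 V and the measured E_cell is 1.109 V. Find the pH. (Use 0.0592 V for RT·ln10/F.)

pH = 1.05

E°_cell = 1.18 V and n = 2.
log Q = n(E° − E)/0.0592 = 2×(1.18 − 1.109)/0.0592 = 2.399.
With Q = [Mn²⁺]·P(H₂) / [H⁺]^2, solving for [H⁺] gives log[H⁺] = -1.049, so pH = 1.05.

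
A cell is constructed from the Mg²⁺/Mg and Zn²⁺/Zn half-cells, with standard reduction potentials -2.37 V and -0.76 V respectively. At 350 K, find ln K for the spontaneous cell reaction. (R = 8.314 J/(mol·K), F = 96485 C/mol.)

ln K = 106.8

E°_cell = -0.76 − (-2.37) = 1.61 V, with n = 2 electrons transferred.
At equilibrium E = 0, so the Nernst equation gives ln K = nFE°/RT = (2)(96485)(1.61)/((8.314)(350)) = 106.77.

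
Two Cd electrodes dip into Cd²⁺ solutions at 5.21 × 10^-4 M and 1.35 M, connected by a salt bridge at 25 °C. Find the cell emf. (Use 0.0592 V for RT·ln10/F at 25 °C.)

0.10 V

Both half-cells are Cd²⁺/Cd, so E°_cell = 0. The concentrated side is the cathode; the cell reaction moves Cd²⁺ from high to low concentration with n = 2.
Q = [Cd²⁺]_dilute/[Cd²⁺]_conc = 5.21 × 10^-4/1.35 = 3.86 × 10^-4.
E = 0 − (0.0592/2) log Q = −(0.0592/2)(-3.413) = 0.1010 V.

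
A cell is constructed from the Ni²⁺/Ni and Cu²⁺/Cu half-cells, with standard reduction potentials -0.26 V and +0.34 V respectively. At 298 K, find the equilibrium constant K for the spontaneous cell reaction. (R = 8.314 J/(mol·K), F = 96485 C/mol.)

E°_cell = +0.34 − (-0.26) = 0.60 V, with n = 2 electrons transferred.
At equilibrium E = 0, so the Nernst equation gives ln K = nFE°/RT = (2)(96485)(0.60)/((8.314)(298)) = 46.73.
K = e^46.73 = 2 × 10^20.

2 × 10^20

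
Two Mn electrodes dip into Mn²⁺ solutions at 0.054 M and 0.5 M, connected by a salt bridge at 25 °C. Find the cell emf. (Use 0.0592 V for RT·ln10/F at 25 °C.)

0.029 V

Both half-cells are Mn²⁺/Mn, so E°_cell = 0. The concentrated side is the cathode; the cell reaction moves Mn²⁺ from high to low concentration with n = 2.
Q = [Mn²⁺]_dilute/[Mn²⁺]_conc = 0.054/0.5 = 0.108.
E = 0 − (0.0592/2) log Q = −(0.0592/2)(-0.967) = 0.0286 V.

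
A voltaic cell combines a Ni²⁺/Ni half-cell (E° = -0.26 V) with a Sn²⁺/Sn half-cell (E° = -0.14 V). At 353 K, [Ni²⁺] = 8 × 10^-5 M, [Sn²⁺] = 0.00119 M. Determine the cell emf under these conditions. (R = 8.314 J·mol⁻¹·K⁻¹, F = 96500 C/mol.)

The Sn²⁺/Sn couple has the higher reduction potential and acts as the cathode, so E°_cell = -0.14 − (-0.26) = 0.12 V.
Balancing electrons gives n = 2; the reaction quotient is Q = [Ni²⁺]/[Sn²⁺] = 0.0672.
E = E° − (RT/nF) ln Q = 0.12 − (8.314×353)/(2×96500) × (-2.700) = 0.120 + 0.041 = 0.161 V.

0.161 V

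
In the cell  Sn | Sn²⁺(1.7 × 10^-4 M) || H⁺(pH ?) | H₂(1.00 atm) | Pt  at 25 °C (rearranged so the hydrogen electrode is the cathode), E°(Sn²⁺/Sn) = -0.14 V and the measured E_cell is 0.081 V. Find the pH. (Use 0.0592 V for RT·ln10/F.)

E°_cell = 0.14 V and n = 2.
log Q = n(E° − E)/0.0592 = 2×(0.14 − 0.081)/0.0592 = 1.993.
With Q = [Sn²⁺]·P(H₂) / [H⁺]^2, solving for [H⁺] gives log[H⁺] = -2.881, so pH = 2.88.

pH = 2.88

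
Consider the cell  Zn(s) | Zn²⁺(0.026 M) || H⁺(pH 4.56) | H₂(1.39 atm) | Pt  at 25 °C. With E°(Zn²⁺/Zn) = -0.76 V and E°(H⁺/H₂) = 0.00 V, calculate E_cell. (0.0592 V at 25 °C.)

The hydrogen couple is the cathode, so E°_cell = 0.76 V; n = 2.
[H⁺] = 10^(−4.56) = 2.8 × 10^-5 M, and Q = [Zn²⁺]·P(H₂) / [H⁺]^2 = 4.76 × 10^7.
E = E° − (0.0592/2) log Q = 0.76 − (0.0592/2)(7.678) = 0.533 V.

0.53 V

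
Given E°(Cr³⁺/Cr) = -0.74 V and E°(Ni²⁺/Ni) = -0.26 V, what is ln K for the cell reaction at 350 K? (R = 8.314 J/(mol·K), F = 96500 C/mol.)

E°_cell = -0.26 − (-0.74) = 0.48 V, with n = 6 electrons transferred.
At equilibrium E = 0, so the Nernst equation gives ln K = nFE°/RT = (6)(96500)(0.48)/((8.314)(350)) = 95.51.

ln K = 95.5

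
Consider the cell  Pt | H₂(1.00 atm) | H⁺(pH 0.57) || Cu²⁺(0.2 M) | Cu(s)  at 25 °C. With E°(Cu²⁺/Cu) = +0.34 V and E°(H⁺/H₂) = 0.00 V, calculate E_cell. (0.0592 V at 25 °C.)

The Cu²⁺/Cu couple is the cathode, so E°_cell = 0.34 V; n = 2.
[H⁺] = 10^(−0.57) = 0.27 M, and Q = [H⁺]^2 / ([Cu²⁺]·P(H₂)) = 0.362.
E = E° − (0.0592/2) log Q = 0.34 − (0.0592/2)(-0.441) = 0.353 V.

0.35 V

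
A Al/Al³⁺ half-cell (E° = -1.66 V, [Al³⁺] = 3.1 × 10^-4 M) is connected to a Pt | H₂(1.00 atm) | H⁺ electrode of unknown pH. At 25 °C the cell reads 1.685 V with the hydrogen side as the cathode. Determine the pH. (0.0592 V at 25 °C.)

E°_cell = 1.66 V and n = 6.
log Q = n(E° − E)/0.0592 = 6×(1.66 − 1.685)/0.0592 = -2.534.
With Q = [Al³⁺]^2·P(H₂)^3 / [H⁺]^6, solving for [H⁺] gives log[H⁺] = -0.747, so pH = 0.75.

pH = 0.75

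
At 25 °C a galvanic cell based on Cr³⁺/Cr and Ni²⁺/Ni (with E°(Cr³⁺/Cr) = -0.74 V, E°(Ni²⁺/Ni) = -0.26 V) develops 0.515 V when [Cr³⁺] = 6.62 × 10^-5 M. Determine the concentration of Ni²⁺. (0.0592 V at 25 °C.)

0.025 M

From the Nernst equation, log Q = n(E° − E)/0.0592 = 6(0.48 − 0.515)/0.0592 = -3.547, so Q = 2.84 × 10^-4.
With Q = [Cr³⁺]^2/[Ni²⁺]^3 and the known concentrations, [Ni²⁺]^3 in the denominator gives [Ni²⁺] = 0.025 M.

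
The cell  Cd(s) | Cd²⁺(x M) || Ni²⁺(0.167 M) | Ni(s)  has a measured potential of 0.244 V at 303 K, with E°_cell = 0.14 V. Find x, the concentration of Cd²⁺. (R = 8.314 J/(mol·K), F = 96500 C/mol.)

From the Nernst equation, ln Q = nF(E° − E)/RT = 2×96500×(0.14 − 0.244)/(8.314×303) = -7.968, so Q = 3.46 × 10^-4.
With Q = [Cd²⁺]/[Ni²⁺] and the known concentrations, [Cd²⁺] in the numerator gives [Cd²⁺] = 5.8 × 10^-5 M.

5.8 × 10^-5 M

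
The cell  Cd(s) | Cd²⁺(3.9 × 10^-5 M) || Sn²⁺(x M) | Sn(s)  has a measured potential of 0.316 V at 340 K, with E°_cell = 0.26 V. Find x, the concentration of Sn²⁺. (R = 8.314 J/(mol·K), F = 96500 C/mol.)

From the Nernst equation, ln Q = nF(E° − E)/RT = 2×96500×(0.26 − 0.316)/(8.314×340) = -3.823, so Q = 0.0219.
With Q = [Cd²⁺]/[Sn²⁺] and the known concentrations, [Sn²⁺] in the denominator gives [Sn²⁺] = 0.0018 M.

0.0018 M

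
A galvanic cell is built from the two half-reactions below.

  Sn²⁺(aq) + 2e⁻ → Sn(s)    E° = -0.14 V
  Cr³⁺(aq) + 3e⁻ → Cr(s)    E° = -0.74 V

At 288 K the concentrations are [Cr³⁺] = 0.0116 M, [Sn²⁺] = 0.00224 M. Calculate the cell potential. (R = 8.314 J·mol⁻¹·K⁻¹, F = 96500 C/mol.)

0.561 V

The Sn²⁺/Sn couple has the higher reduction potential and acts as the cathode, so E°_cell = -0.14 − (-0.74) = 0.60 V.
Balancing electrons gives n = 6; the reaction quotient is Q = [Cr³⁺]^2/[Sn²⁺]^3 = 1.2 × 10^4.
E = E° − (RT/nF) ln Q = 0.60 − (8.314×288)/(6×96500) × (9.390) = 0.600 − 0.039 = 0.561 V.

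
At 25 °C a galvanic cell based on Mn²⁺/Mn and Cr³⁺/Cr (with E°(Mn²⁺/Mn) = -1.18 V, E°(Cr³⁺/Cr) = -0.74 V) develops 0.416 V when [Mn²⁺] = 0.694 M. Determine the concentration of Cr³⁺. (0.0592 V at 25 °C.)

From the Nernst equation, log Q = n(E° − E)/0.0592 = 6(0.44 − 0.416)/0.0592 = 2.432, so Q = 271.
With Q = [Mn²⁺]^3/[Cr³⁺]^2 and the known concentrations, [Cr³⁺]^2 in the denominator gives [Cr³⁺] = 0.035 M.

0.035 M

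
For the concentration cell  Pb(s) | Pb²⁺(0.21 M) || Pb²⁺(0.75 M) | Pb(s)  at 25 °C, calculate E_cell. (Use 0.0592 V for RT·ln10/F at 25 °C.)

Both half-cells are Pb²⁺/Pb, so E°_cell = 0. The concentrated side is the cathode; the cell reaction moves Pb²⁺ from high to low concentration with n = 2.
Q = [Pb²⁺]_dilute/[Pb²⁺]_conc = 0.21/0.75 = 0.280.
E = 0 − (0.0592/2) log Q = −(0.0592/2)(-0.553) = 0.0164 V.

0.016 V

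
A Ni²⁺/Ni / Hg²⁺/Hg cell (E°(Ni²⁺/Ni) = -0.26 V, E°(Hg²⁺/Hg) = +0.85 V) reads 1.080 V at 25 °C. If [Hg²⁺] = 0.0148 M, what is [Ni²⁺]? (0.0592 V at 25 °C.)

0.15 M

From the Nernst equation, log Q = n(E° − E)/0.0592 = 2(1.11 − 1.080)/0.0592 = 1.014, so Q = 10.3.
With Q = [Ni²⁺]/[Hg²⁺] and the known concentrations, [Ni²⁺] in the numerator gives [Ni²⁺] = 0.15 M.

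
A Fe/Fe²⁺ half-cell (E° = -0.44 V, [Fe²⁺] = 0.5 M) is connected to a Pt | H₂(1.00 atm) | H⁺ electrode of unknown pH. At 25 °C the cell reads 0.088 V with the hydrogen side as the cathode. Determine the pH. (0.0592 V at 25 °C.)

E°_cell = 0.44 V and n = 2.
log Q = n(E° − E)/0.0592 = 2×(0.44 − 0.088)/0.0592 = 11.892.
With Q = [Fe²⁺]·P(H₂) / [H⁺]^2, solving for [H⁺] gives log[H⁺] = -6.096, so pH = 6.10.

pH = 6.10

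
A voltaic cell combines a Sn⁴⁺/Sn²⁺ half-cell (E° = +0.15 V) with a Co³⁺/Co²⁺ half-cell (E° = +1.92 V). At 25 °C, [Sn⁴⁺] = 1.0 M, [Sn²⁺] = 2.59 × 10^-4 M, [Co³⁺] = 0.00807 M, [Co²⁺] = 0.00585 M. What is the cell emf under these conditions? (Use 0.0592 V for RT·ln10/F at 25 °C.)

The Co³⁺/Co²⁺ couple has the higher reduction potential and acts as the cathode, so E°_cell = +1.92 − (+0.15) = 1.77 V.
Balancing electrons gives n = 2; the reaction quotient is Q = [Sn⁴⁺]·[Co²⁺]^2/([Sn²⁺]·[Co³⁺]^2) = 2030.
At 25 °C, E = E° − (0.0592/n) log Q = 1.77 − (0.0592/2)(3.307) = 1.770 − 0.098 = 1.672 V.

1.67 V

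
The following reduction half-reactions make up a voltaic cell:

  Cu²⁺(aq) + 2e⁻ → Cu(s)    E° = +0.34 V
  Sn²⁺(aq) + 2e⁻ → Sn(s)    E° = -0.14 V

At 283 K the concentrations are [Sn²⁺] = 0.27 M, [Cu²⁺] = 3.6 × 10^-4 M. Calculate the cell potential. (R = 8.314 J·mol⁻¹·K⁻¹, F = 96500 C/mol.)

0.399 V

The Cu²⁺/Cu couple has the higher reduction potential and acts as the cathode, so E°_cell = +0.34 − (-0.14) = 0.48 V.
Balancing electrons gives n = 2; the reaction quotient is Q = [Sn²⁺]/[Cu²⁺] = 750.
E = E° − (RT/nF) ln Q = 0.48 − (8.314×283)/(2×96500) × (6.620) = 0.480 − 0.081 = 0.399 V.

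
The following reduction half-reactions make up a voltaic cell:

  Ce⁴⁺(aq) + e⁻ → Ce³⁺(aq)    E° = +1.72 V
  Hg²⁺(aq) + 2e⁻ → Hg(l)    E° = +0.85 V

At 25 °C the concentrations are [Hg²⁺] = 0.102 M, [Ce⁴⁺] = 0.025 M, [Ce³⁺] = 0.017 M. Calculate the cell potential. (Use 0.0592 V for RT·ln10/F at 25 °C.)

The Ce⁴⁺/Ce³⁺ couple has the higher reduction potential and acts as the cathode, so E°_cell = +1.72 − (+0.85) = 0.87 V.
Balancing electrons gives n = 2; the reaction quotient is Q = [Hg²⁺]·[Ce³⁺]^2/[Ce⁴⁺]^2 = 0.0472.
At 25 °C, E = E° − (0.0592/n) log Q = 0.87 − (0.0592/2)(-1.326) = 0.870 + 0.039 = 0.909 V.

0.909 V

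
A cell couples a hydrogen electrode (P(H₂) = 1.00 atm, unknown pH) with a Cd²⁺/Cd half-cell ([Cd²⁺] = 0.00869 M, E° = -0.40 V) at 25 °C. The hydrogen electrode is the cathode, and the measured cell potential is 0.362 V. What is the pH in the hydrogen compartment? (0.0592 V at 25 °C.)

pH = 1.67

E°_cell = 0.40 V and n = 2.
log Q = n(E° − E)/0.0592 = 2×(0.40 − 0.362)/0.0592 = 1.284.
With Q = [Cd²⁺]·P(H₂) / [H⁺]^2, solving for [H⁺] gives log[H⁺] = -1.672, so pH = 1.67.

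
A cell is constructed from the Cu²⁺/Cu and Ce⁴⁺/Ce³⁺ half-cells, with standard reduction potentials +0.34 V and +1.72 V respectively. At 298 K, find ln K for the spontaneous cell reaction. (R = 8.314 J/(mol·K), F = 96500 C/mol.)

ln K = 107.5

E°_cell = +1.72 − (+0.34) = 1.38 V, with n = 2 electrons transferred.
At equilibrium E = 0, so the Nernst equation gives ln K = nFE°/RT = (2)(96500)(1.38)/((8.314)(298)) = 107.50.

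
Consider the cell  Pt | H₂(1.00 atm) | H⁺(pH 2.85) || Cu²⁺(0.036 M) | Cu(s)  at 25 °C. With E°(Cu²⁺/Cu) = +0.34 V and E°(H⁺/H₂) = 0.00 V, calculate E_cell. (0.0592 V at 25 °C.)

The Cu²⁺/Cu couple is the cathode, so E°_cell = 0.34 V; n = 2.
[H⁺] = 10^(−2.85) = 0.0014 M, and Q = [H⁺]^2 / ([Cu²⁺]·P(H₂)) = 5.54 × 10^-5.
E = E° − (0.0592/2) log Q = 0.34 − (0.0592/2)(-4.256) = 0.466 V.

0.47 V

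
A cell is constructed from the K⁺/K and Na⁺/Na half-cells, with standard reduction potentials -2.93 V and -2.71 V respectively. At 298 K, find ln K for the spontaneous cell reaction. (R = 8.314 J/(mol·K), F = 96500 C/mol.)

E°_cell = -2.71 − (-2.93) = 0.22 V, with n = 1 electron transferred.
At equilibrium E = 0, so the Nernst equation gives ln K = nFE°/RT = (1)(96500)(0.22)/((8.314)(298)) = 8.57.

ln K = 8.6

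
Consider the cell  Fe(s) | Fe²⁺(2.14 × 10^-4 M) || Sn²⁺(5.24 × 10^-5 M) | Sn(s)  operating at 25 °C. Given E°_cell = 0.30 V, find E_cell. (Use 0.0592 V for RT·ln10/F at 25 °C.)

0.282 V

Balancing electrons gives n = 2; the reaction quotient is Q = [Fe²⁺]/[Sn²⁺] = 4.08.
At 25 °C, E = E° − (0.0592/n) log Q = 0.30 − (0.0592/2)(0.611) = 0.300 − 0.018 = 0.282 V.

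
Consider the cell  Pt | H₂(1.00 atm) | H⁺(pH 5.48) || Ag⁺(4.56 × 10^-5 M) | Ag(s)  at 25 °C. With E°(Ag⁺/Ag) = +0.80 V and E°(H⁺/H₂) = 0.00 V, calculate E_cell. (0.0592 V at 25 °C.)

The Ag⁺/Ag couple is the cathode, so E°_cell = 0.80 V; n = 2.
[H⁺] = 10^(−5.48) = 3.3 × 10^-6 M, and Q = [H⁺]^2 / ([Ag⁺]^2·P(H₂)) = 0.00527.
E = E° − (0.0592/2) log Q = 0.80 − (0.0592/2)(-2.278) = 0.867 V.

0.87 V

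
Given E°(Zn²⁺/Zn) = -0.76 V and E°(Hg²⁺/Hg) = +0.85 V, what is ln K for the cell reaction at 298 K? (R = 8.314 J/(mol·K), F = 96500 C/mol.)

ln K = 125.4

E°_cell = +0.85 − (-0.76) = 1.61 V, with n = 2 electrons transferred.
At equilibrium E = 0, so the Nernst equation gives ln K = nFE°/RT = (2)(96500)(1.61)/((8.314)(298)) = 125.42.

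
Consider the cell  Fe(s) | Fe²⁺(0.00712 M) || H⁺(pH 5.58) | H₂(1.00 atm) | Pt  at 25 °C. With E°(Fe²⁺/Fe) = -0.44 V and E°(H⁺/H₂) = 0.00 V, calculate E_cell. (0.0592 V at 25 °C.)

The hydrogen couple is the cathode, so E°_cell = 0.44 V; n = 2.
[H⁺] = 10^(−5.58) = 2.6 × 10^-6 M, and Q = [Fe²⁺]·P(H₂) / [H⁺]^2 = 1.03 × 10^9.
E = E° − (0.0592/2) log Q = 0.44 − (0.0592/2)(9.012) = 0.173 V.

0.17 V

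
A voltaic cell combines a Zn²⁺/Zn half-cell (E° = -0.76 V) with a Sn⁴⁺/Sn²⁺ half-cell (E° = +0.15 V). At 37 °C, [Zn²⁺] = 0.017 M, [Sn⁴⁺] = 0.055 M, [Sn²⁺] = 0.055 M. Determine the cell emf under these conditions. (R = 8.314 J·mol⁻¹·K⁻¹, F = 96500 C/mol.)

The Sn⁴⁺/Sn²⁺ couple has the higher reduction potential and acts as the cathode, so E°_cell = +0.15 − (-0.76) = 0.91 V.
Balancing electrons gives n = 2; the reaction quotient is Q = [Zn²⁺]·[Sn²⁺]/[Sn⁴⁺] = 0.0170.
E = E° − (RT/nF) ln Q = 0.91 − (8.314×310)/(2×96500) × (-4.075) = 0.910 + 0.054 = 0.964 V.

0.964 V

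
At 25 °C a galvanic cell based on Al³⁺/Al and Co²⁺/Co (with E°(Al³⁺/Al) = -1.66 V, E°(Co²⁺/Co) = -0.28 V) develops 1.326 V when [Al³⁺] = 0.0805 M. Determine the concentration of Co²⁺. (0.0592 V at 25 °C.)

From the Nernst equation, log Q = n(E° − E)/0.0592 = 6(1.38 − 1.326)/0.0592 = 5.473, so Q = 2.97 × 10^5.
With Q = [Al³⁺]^2/[Co²⁺]^3 and the known concentrations, [Co²⁺]^3 in the denominator gives [Co²⁺] = 0.0028 M.

0.0028 M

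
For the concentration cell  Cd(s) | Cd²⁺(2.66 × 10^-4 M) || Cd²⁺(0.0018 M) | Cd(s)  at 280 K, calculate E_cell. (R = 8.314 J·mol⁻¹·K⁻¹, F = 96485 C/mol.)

Both half-cells are Cd²⁺/Cd, so E°_cell = 0. The concentrated side is the cathode; the cell reaction moves Cd²⁺ from high to low concentration with n = 2.
Q = [Cd²⁺]_dilute/[Cd²⁺]_conc = 2.66 × 10^-4/0.0018 = 0.148.
E = 0 − (RT/nF) ln Q = −((8.314×280)/(2×96485))(-1.912) = 0.0231 V.

0.023 V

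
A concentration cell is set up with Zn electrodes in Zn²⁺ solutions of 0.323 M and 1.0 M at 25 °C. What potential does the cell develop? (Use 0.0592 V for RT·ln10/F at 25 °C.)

0.015 V

Both half-cells are Zn²⁺/Zn, so E°_cell = 0. The concentrated side is the cathode; the cell reaction moves Zn²⁺ from high to low concentration with n = 2.
Q = [Zn²⁺]_dilute/[Zn²⁺]_conc = 0.323/1.0 = 0.323.
E = 0 − (0.0592/2) log Q = −(0.0592/2)(-0.491) = 0.0145 V.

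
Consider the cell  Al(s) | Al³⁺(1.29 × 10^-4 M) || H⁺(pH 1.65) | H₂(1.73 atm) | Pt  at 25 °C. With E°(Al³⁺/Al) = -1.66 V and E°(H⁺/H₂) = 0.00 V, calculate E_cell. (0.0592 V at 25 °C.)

1.63 V

The hydrogen couple is the cathode, so E°_cell = 1.66 V; n = 6.
[H⁺] = 10^(−1.65) = 0.022 M, and Q = [Al³⁺]^2·P(H₂)^3 / [H⁺]^6 = 684.
E = E° − (0.0592/6) log Q = 1.66 − (0.0592/6)(2.835) = 1.632 V.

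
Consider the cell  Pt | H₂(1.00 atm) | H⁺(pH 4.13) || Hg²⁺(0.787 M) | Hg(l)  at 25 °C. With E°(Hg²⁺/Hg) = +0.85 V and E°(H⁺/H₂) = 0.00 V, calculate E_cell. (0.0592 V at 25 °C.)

The Hg²⁺/Hg couple is the cathode, so E°_cell = 0.85 V; n = 2.
[H⁺] = 10^(−4.13) = 7.4 × 10^-5 M, and Q = [H⁺]^2 / ([Hg²⁺]·P(H₂)) = 6.98 × 10^-9.
E = E° − (0.0592/2) log Q = 0.85 − (0.0592/2)(-8.156) = 1.091 V.

1.09 V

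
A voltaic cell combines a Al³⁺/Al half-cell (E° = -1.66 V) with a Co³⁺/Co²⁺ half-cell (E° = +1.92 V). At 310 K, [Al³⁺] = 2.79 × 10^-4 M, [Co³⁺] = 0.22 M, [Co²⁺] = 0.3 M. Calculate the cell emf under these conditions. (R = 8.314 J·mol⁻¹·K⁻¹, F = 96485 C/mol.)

3.64 V

The Co³⁺/Co²⁺ couple has the higher reduction potential and acts as the cathode, so E°_cell = +1.92 − (-1.66) = 3.58 V.
Balancing electrons gives n = 3; the reaction quotient is Q = [Al³⁺]·[Co²⁺]^3/[Co³⁺]^3 = 7.07 × 10^-4.
E = E° − (RT/nF) ln Q = 3.58 − (8.314×310)/(3×96485) × (-7.254) = 3.580 + 0.065 = 3.645 V.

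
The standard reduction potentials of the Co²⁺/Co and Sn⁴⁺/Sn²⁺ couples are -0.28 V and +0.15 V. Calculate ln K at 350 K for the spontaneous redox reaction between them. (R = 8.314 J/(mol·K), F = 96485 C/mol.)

ln K = 28.5

E°_cell = +0.15 − (-0.28) = 0.43 V, with n = 2 electrons transferred.
At equilibrium E = 0, so the Nernst equation gives ln K = nFE°/RT = (2)(96485)(0.43)/((8.314)(350)) = 28.52.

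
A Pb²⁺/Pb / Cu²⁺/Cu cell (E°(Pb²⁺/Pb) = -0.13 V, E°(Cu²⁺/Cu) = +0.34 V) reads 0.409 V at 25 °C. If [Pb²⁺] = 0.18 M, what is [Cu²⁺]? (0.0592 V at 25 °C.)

From the Nernst equation, log Q = n(E° − E)/0.0592 = 2(0.47 − 0.409)/0.0592 = 2.061, so Q = 115.
With Q = [Pb²⁺]/[Cu²⁺] and the known concentrations, [Cu²⁺] in the denominator gives [Cu²⁺] = 0.0016 M.

0.0016 M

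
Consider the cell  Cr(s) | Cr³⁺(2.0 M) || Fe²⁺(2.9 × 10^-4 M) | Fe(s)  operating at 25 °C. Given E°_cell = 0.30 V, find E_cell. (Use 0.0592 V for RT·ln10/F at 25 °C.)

Balancing electrons gives n = 6; the reaction quotient is Q = [Cr³⁺]^2/[Fe²⁺]^3 = 1.64 × 10^11.
At 25 °C, E = E° − (0.0592/n) log Q = 0.30 − (0.0592/6)(11.215) = 0.300 − 0.111 = 0.189 V.

0.189 V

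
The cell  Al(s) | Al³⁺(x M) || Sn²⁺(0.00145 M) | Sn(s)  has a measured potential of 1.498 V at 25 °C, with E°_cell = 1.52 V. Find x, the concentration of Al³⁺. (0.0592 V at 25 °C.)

7.2 × 10^-4 M

From the Nernst equation, log Q = n(E° − E)/0.0592 = 6(1.52 − 1.498)/0.0592 = 2.230, so Q = 170.
With Q = [Al³⁺]^2/[Sn²⁺]^3 and the known concentrations, [Al³⁺]^2 in the numerator gives [Al³⁺] = 7.2 × 10^-4 M.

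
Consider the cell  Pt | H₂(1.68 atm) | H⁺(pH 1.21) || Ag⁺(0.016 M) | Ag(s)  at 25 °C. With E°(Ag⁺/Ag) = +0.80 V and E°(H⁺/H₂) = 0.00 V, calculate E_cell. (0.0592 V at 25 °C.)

0.77 V

The Ag⁺/Ag couple is the cathode, so E°_cell = 0.80 V; n = 2.
[H⁺] = 10^(−1.21) = 0.062 M, and Q = [H⁺]^2 / ([Ag⁺]^2·P(H₂)) = 8.84.
E = E° − (0.0592/2) log Q = 0.80 − (0.0592/2)(0.946) = 0.772 V.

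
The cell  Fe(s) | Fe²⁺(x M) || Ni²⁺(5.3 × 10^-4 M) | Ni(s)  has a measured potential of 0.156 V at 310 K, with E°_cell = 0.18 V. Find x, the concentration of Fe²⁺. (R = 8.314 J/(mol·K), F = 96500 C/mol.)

From the Nernst equation, ln Q = nF(E° − E)/RT = 2×96500×(0.18 − 0.156)/(8.314×310) = 1.797, so Q = 6.03.
With Q = [Fe²⁺]/[Ni²⁺] and the known concentrations, [Fe²⁺] in the numerator gives [Fe²⁺] = 0.0032 M.

0.0032 M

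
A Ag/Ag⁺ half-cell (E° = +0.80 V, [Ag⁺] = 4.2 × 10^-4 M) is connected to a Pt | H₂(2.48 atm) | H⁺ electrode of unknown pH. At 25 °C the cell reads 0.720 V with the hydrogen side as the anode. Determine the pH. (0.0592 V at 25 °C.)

E°_cell = 0.80 V and n = 2.
log Q = n(E° − E)/0.0592 = 2×(0.80 − 0.720)/0.0592 = 2.703.
With Q = [H⁺]^2 / ([Ag⁺]^2·P(H₂)), solving for [H⁺] gives log[H⁺] = -1.828, so pH = 1.83.

pH = 1.83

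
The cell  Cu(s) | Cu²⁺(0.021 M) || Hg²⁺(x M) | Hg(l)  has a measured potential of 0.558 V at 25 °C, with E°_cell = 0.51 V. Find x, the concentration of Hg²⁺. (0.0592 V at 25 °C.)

From the Nernst equation, log Q = n(E° − E)/0.0592 = 2(0.51 − 0.558)/0.0592 = -1.622, so Q = 0.0239.
With Q = [Cu²⁺]/[Hg²⁺] and the known concentrations, [Hg²⁺] in the denominator gives [Hg²⁺] = 0.88 M.

0.88 M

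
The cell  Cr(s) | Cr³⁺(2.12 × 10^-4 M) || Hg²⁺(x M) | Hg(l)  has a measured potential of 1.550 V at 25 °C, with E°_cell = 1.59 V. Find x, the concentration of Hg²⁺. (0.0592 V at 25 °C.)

1.6 × 10^-4 M

From the Nernst equation, log Q = n(E° − E)/0.0592 = 6(1.59 − 1.550)/0.0592 = 4.054, so Q = 1.13 × 10^4.
With Q = [Cr³⁺]^2/[Hg²⁺]^3 and the known concentrations, [Hg²⁺]^3 in the denominator gives [Hg²⁺] = 1.6 × 10^-4 M.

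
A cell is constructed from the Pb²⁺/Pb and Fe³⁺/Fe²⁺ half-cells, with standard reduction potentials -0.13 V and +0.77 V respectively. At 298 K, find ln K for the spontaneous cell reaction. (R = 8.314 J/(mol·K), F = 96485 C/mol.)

ln K = 70.1

E°_cell = +0.77 − (-0.13) = 0.90 V, with n = 2 electrons transferred.
At equilibrium E = 0, so the Nernst equation gives ln K = nFE°/RT = (2)(96485)(0.90)/((8.314)(298)) = 70.10.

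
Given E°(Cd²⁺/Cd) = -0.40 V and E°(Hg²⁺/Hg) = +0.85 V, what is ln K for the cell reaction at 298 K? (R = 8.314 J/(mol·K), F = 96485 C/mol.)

E°_cell = +0.85 − (-0.40) = 1.25 V, with n = 2 electrons transferred.
At equilibrium E = 0, so the Nernst equation gives ln K = nFE°/RT = (2)(96485)(1.25)/((8.314)(298)) = 97.36.

ln K = 97.4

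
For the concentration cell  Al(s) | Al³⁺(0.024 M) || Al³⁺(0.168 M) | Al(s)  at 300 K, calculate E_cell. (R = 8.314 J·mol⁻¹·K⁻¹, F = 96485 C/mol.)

Both half-cells are Al³⁺/Al, so E°_cell = 0. The concentrated side is the cathode; the cell reaction moves Al³⁺ from high to low concentration with n = 3.
Q = [Al³⁺]_dilute/[Al³⁺]_conc = 0.024/0.168 = 0.143.
E = 0 − (RT/nF) ln Q = −((8.314×300)/(3×96485))(-1.946) = 0.0168 V.

0.017 V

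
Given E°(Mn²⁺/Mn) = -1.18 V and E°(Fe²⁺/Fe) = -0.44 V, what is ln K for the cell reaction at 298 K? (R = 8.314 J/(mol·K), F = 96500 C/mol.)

ln K = 57.6

E°_cell = -0.44 − (-1.18) = 0.74 V, with n = 2 electrons transferred.
At equilibrium E = 0, so the Nernst equation gives ln K = nFE°/RT = (2)(96500)(0.74)/((8.314)(298)) = 57.65.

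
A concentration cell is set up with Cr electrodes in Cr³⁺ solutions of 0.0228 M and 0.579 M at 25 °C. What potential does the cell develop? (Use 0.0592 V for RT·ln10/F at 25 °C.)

Both half-cells are Cr³⁺/Cr, so E°_cell = 0. The concentrated side is the cathode; the cell reaction moves Cr³⁺ from high to low concentration with n = 3.
Q = [Cr³⁺]_dilute/[Cr³⁺]_conc = 0.0228/0.579 = 0.0394.
E = 0 − (0.0592/3) log Q = −(0.0592/3)(-1.405) = 0.0277 V.

0.028 V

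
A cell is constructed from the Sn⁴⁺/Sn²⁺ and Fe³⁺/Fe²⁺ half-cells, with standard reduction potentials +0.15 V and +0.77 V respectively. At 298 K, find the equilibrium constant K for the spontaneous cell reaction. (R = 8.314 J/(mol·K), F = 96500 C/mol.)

9.4 × 10^20

E°_cell = +0.77 − (+0.15) = 0.62 V, with n = 2 electrons transferred.
At equilibrium E = 0, so the Nernst equation gives ln K = nFE°/RT = (2)(96500)(0.62)/((8.314)(298)) = 48.30.
K = e^48.30 = 9.4 × 10^20.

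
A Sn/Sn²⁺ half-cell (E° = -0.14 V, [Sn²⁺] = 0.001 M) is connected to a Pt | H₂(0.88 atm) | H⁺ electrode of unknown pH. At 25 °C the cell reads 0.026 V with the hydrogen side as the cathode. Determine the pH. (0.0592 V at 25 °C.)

pH = 3.45

E°_cell = 0.14 V and n = 2.
log Q = n(E° − E)/0.0592 = 2×(0.14 − 0.026)/0.0592 = 3.851.
With Q = [Sn²⁺]·P(H₂) / [H⁺]^2, solving for [H⁺] gives log[H⁺] = -3.453, so pH = 3.45.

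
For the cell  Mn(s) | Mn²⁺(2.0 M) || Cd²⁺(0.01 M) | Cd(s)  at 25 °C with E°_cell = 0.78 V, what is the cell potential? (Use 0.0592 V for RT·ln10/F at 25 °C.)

Balancing electrons gives n = 2; the reaction quotient is Q = [Mn²⁺]/[Cd²⁺] = 200.
At 25 °C, E = E° − (0.0592/n) log Q = 0.78 − (0.0592/2)(2.301) = 0.780 − 0.068 = 0.712 V.

0.712 V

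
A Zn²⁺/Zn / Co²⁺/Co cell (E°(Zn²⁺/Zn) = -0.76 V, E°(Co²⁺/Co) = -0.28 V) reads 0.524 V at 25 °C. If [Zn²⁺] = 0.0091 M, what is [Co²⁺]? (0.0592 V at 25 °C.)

From the Nernst equation, log Q = n(E° − E)/0.0592 = 2(0.48 − 0.524)/0.0592 = -1.486, so Q = 0.0326.
With Q = [Zn²⁺]/[Co²⁺] and the known concentrations, [Co²⁺] in the denominator gives [Co²⁺] = 0.28 M.

0.28 M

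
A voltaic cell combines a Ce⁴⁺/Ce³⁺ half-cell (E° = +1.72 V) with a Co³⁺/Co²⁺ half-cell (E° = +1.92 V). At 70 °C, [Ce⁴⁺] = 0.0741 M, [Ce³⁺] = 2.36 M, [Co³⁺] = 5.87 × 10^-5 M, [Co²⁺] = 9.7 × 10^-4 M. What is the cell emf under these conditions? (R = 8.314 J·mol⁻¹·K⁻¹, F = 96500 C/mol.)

The Co³⁺/Co²⁺ couple has the higher reduction potential and acts as the cathode, so E°_cell = +1.92 − (+1.72) = 0.20 V.
Balancing electrons gives n = 1; the reaction quotient is Q = [Ce⁴⁺]·[Co²⁺]/([Ce³⁺]·[Co³⁺]) = 0.519.
E = E° − (RT/nF) ln Q = 0.20 − (8.314×343)/(1×96500) × (-0.656) = 0.200 + 0.019 = 0.219 V.

0.219 V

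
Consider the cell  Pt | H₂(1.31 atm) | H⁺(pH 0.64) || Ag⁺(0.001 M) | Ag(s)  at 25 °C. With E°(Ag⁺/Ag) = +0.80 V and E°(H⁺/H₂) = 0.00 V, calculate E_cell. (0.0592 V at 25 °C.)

0.66 V

The Ag⁺/Ag couple is the cathode, so E°_cell = 0.80 V; n = 2.
[H⁺] = 10^(−0.64) = 0.23 M, and Q = [H⁺]^2 / ([Ag⁺]^2·P(H₂)) = 4.01 × 10^4.
E = E° − (0.0592/2) log Q = 0.80 − (0.0592/2)(4.603) = 0.664 V.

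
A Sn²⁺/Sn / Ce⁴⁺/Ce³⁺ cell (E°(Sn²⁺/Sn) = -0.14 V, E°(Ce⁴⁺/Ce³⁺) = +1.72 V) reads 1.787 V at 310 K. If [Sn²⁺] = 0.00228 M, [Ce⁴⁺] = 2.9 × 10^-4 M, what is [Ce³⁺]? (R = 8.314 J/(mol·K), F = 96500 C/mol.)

0.093 M

From the Nernst equation, ln Q = nF(E° − E)/RT = 2×96500×(1.86 − 1.787)/(8.314×310) = 5.466, so Q = 237.
With Q = [Sn²⁺]·[Ce³⁺]^2/[Ce⁴⁺]^2 and the known concentrations, [Ce³⁺]^2 in the numerator gives [Ce³⁺] = 0.093 M.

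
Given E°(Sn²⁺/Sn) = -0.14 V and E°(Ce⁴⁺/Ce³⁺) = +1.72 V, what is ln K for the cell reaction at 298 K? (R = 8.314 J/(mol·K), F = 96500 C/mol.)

E°_cell = +1.72 − (-0.14) = 1.86 V, with n = 2 electrons transferred.
At equilibrium E = 0, so the Nernst equation gives ln K = nFE°/RT = (2)(96500)(1.86)/((8.314)(298)) = 144.89.

ln K = 144.9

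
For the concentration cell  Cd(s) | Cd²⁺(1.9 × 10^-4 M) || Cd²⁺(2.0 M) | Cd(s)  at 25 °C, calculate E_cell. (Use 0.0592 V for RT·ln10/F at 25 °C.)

Both half-cells are Cd²⁺/Cd, so E°_cell = 0. The concentrated side is the cathode; the cell reaction moves Cd²⁺ from high to low concentration with n = 2.
Q = [Cd²⁺]_dilute/[Cd²⁺]_conc = 1.9 × 10^-4/2.0 = 9.5 × 10^-5.
E = 0 − (0.0592/2) log Q = −(0.0592/2)(-4.022) = 0.1191 V.

0.12 V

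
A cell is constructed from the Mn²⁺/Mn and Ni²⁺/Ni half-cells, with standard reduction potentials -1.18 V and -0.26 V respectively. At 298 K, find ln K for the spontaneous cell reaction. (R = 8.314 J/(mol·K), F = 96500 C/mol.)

ln K = 71.7

E°_cell = -0.26 − (-1.18) = 0.92 V, with n = 2 electrons transferred.
At equilibrium E = 0, so the Nernst equation gives ln K = nFE°/RT = (2)(96500)(0.92)/((8.314)(298)) = 71.67.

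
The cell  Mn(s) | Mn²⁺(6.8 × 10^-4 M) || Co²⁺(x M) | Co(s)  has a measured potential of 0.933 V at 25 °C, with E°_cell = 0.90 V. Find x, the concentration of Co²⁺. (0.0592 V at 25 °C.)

0.0089 M

From the Nernst equation, log Q = n(E° − E)/0.0592 = 2(0.90 − 0.933)/0.0592 = -1.115, so Q = 0.0768.
With Q = [Mn²⁺]/[Co²⁺] and the known concentrations, [Co²⁺] in the denominator gives [Co²⁺] = 0.0089 M.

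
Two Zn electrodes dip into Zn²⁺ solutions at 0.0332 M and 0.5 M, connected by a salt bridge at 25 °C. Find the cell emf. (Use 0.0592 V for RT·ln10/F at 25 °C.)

0.035 V

Both half-cells are Zn²⁺/Zn, so E°_cell = 0. The concentrated side is the cathode; the cell reaction moves Zn²⁺ from high to low concentration with n = 2.
Q = [Zn²⁺]_dilute/[Zn²⁺]_conc = 0.0332/0.5 = 0.0664.
E = 0 − (0.0592/2) log Q = −(0.0592/2)(-1.178) = 0.0349 V.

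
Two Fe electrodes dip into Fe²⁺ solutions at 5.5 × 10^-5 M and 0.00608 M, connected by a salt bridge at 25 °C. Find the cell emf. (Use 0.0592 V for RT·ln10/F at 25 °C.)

Both half-cells are Fe²⁺/Fe, so E°_cell = 0. The concentrated side is the cathode; the cell reaction moves Fe²⁺ from high to low concentration with n = 2.
Q = [Fe²⁺]_dilute/[Fe²⁺]_conc = 5.5 × 10^-5/0.00608 = 0.00905.
E = 0 − (0.0592/2) log Q = −(0.0592/2)(-2.044) = 0.0605 V.

0.061 V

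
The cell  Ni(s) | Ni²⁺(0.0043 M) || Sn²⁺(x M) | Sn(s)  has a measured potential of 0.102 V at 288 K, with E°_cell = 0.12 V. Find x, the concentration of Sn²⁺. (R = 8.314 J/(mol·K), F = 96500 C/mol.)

0.001 M

From the Nernst equation, ln Q = nF(E° − E)/RT = 2×96500×(0.12 − 0.102)/(8.314×288) = 1.451, so Q = 4.27.
With Q = [Ni²⁺]/[Sn²⁺] and the known concentrations, [Sn²⁺] in the denominator gives [Sn²⁺] = 0.001 M.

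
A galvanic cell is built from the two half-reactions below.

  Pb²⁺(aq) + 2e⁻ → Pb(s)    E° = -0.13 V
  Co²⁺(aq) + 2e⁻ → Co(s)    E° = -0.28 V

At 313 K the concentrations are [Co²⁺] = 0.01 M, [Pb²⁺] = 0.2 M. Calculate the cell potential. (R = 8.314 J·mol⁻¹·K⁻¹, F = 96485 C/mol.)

0.190 V

The Pb²⁺/Pb couple has the higher reduction potential and acts as the cathode, so E°_cell = -0.13 − (-0.28) = 0.15 V.
Balancing electrons gives n = 2; the reaction quotient is Q = [Co²⁺]/[Pb²⁺] = 0.0500.
E = E° − (RT/nF) ln Q = 0.15 − (8.314×313)/(2×96485) × (-2.996) = 0.150 + 0.040 = 0.190 V.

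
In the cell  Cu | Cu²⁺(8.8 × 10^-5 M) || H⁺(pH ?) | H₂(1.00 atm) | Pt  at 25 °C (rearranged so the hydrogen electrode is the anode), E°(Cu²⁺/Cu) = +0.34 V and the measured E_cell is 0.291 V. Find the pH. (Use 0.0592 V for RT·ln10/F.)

pH = 1.20

E°_cell = 0.34 V and n = 2.
log Q = n(E° − E)/0.0592 = 2×(0.34 − 0.291)/0.0592 = 1.655.
With Q = [H⁺]^2 / ([Cu²⁺]·P(H₂)), solving for [H⁺] gives log[H⁺] = -1.200, so pH = 1.20.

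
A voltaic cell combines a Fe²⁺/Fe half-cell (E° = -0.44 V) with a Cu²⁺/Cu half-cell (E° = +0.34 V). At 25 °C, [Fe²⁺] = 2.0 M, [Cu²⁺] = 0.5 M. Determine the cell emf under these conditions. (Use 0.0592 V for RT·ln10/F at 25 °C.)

The Cu²⁺/Cu couple has the higher reduction potential and acts as the cathode, so E°_cell = +0.34 − (-0.44) = 0.78 V.
Balancing electrons gives n = 2; the reaction quotient is Q = [Fe²⁺]/[Cu²⁺] = 4.00.
At 25 °C, E = E° − (0.0592/n) log Q = 0.78 − (0.0592/2)(0.602) = 0.780 − 0.018 = 0.762 V.

0.762 V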